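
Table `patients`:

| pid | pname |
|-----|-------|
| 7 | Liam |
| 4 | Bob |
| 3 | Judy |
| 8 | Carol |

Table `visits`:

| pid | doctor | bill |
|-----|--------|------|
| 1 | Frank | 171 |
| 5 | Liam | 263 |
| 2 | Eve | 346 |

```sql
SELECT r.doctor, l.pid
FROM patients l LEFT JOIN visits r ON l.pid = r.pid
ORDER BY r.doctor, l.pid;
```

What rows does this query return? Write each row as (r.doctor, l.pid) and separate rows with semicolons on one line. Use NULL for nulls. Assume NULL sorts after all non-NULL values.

(NULL, 3); (NULL, 4); (NULL, 7); (NULL, 8)

LEFT JOIN keeps every row from `patients`; unmatched rows get NULL for `visits`'s columns.
Matching on l.pid = r.pid.
Matched pairs: 0; unmatched l rows kept: 4.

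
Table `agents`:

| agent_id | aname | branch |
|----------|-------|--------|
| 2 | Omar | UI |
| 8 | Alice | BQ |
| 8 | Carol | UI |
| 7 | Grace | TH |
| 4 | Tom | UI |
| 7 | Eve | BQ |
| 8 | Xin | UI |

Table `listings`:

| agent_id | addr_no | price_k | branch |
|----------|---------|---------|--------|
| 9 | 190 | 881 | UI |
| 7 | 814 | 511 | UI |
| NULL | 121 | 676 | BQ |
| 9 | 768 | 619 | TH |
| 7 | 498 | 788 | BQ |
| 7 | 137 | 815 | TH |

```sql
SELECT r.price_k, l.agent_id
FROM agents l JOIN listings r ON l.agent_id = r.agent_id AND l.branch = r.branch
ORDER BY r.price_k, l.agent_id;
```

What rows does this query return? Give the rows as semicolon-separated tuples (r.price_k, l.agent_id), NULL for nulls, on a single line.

INNER JOIN keeps only pairs where the ON condition holds.
Matching on l.agent_id = r.agent_id AND l.branch = r.branch. A NULL in a compared column never satisfies the condition.
Matched pairs: 2.

(788, 7); (815, 7)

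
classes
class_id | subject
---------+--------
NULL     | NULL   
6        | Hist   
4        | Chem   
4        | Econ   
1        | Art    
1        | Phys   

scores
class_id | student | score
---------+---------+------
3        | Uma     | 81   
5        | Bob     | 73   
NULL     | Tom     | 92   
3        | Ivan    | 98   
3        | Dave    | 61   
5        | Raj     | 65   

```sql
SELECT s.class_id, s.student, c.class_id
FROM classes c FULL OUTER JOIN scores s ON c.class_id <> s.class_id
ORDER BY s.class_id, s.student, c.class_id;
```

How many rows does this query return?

27

FULL OUTER JOIN keeps every row from both sides; unmatched rows get NULL for the other side's columns.
Matching on c.class_id <> s.class_id. A NULL in a compared column never satisfies the condition.
- c (class_id=NULL) has no partner → padded with NULL.
- c (class_id=6) pairs with 5 row(s) of s.
- c (class_id=4) pairs with 5 row(s) of s.
- c (class_id=4) pairs with 5 row(s) of s.
- c (class_id=1) pairs with 5 row(s) of s.
- c (class_id=1) pairs with 5 row(s) of s.
- 1 s row(s) had no c match → kept, c columns NULL.
Total: 25 matched + 2 padded = 27 rows.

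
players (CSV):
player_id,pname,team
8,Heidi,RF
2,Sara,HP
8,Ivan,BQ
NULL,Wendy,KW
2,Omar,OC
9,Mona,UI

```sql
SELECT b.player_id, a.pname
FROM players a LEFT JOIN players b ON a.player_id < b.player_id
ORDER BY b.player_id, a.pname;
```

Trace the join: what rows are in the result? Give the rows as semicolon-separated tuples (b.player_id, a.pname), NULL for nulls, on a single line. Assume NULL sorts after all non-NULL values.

LEFT JOIN keeps every row from `players a`; unmatched rows get NULL for `players b`'s columns.
Matching on a.player_id < b.player_id. A NULL in a compared column never satisfies the condition.
Matched pairs: 8; unmatched a rows kept: 2.

(8, Omar); (8, Omar); (8, Sara); (8, Sara); (9, Heidi); (9, Ivan); (9, Omar); (9, Sara); (NULL, Mona); (NULL, Wendy)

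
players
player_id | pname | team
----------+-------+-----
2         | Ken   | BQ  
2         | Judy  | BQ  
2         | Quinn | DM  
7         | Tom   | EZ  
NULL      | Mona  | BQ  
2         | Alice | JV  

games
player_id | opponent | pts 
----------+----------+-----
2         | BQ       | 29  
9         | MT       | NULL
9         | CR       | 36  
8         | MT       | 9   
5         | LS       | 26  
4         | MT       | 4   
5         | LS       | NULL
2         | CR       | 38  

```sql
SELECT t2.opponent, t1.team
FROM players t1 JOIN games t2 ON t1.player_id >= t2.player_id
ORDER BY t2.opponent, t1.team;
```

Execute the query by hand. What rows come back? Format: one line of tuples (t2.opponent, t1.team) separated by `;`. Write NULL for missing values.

INNER JOIN keeps only pairs where the ON condition holds.
Matching on t1.player_id >= t2.player_id. A NULL in a compared column never satisfies the condition.
- player_id=2: 2 matching t2 row(s), so 2 row(s) emitted.
- player_id=2: 2 matching t2 row(s), so 2 row(s) emitted.
- player_id=2: 2 matching t2 row(s), so 2 row(s) emitted.
- player_id=7: 5 matching t2 row(s), so 5 row(s) emitted.
- player_id=NULL: no matching t2 row, dropped.
- player_id=2: 2 matching t2 row(s), so 2 row(s) emitted.

(BQ, BQ); (BQ, BQ); (BQ, DM); (BQ, EZ); (BQ, JV); (CR, BQ); (CR, BQ); (CR, DM); (CR, EZ); (CR, JV); (LS, EZ); (LS, EZ); (MT, EZ)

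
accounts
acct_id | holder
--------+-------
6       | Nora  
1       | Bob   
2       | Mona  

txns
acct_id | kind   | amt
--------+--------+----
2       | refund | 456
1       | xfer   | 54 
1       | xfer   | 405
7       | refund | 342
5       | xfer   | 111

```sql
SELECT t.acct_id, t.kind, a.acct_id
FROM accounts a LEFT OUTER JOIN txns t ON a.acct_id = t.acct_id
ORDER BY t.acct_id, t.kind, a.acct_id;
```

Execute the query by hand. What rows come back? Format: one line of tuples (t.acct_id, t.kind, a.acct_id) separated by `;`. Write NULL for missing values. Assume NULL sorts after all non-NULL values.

(1, xfer, 1); (1, xfer, 1); (2, refund, 2); (NULL, NULL, 6)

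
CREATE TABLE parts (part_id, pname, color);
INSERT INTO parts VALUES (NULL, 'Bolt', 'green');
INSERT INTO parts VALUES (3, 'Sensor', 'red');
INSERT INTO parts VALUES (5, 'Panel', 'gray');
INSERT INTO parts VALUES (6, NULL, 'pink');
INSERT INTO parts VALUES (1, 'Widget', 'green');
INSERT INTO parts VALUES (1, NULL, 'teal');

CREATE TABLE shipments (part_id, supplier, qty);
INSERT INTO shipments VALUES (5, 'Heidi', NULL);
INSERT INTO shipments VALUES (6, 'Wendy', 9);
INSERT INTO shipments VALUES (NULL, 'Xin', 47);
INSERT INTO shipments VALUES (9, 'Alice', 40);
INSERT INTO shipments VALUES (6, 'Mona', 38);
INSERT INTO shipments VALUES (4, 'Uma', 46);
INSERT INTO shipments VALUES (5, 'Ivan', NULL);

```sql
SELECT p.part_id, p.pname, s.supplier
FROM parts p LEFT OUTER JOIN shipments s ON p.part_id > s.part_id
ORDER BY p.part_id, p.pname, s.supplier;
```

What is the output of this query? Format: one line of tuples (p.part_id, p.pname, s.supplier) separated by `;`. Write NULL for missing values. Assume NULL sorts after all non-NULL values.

(1, Widget, NULL); (1, NULL, NULL); (3, Sensor, NULL); (5, Panel, Uma); (6, NULL, Heidi); (6, NULL, Ivan); (6, NULL, Uma); (NULL, Bolt, NULL)

LEFT JOIN keeps every row from `parts`; unmatched rows get NULL for `shipments`'s columns.
Matching on p.part_id > s.part_id. A NULL in a compared column never satisfies the condition.
Matched pairs: 4; unmatched p rows kept: 4.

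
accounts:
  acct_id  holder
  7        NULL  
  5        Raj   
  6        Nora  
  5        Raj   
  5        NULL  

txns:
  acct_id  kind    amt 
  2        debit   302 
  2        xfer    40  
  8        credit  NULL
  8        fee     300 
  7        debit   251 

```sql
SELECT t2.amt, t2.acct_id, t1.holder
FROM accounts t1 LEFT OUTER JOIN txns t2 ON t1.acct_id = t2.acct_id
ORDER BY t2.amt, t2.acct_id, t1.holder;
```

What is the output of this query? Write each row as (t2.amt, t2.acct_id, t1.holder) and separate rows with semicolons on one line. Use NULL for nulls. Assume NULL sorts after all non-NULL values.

LEFT JOIN keeps every row from `accounts`; unmatched rows get NULL for `txns`'s columns.
Matching on t1.acct_id = t2.acct_id.
Matched pairs: 1; unmatched t1 rows kept: 4.

(251, 7, NULL); (NULL, NULL, Nora); (NULL, NULL, Raj); (NULL, NULL, Raj); (NULL, NULL, NULL)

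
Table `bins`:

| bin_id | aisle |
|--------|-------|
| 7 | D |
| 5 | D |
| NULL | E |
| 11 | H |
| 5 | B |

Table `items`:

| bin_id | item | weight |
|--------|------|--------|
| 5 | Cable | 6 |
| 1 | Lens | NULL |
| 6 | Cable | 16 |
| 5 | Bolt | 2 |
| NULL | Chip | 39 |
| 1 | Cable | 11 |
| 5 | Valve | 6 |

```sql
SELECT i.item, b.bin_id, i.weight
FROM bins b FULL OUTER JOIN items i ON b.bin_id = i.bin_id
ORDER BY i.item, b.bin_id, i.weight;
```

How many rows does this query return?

13

FULL OUTER JOIN keeps every row from both sides; unmatched rows get NULL for the other side's columns.
Matching on b.bin_id = i.bin_id. A NULL in a compared column never satisfies the condition.
Matched pairs: 6; unmatched b rows kept: 3; unmatched i rows kept: 4.
Total: 6 matched + 7 padded = 13 rows.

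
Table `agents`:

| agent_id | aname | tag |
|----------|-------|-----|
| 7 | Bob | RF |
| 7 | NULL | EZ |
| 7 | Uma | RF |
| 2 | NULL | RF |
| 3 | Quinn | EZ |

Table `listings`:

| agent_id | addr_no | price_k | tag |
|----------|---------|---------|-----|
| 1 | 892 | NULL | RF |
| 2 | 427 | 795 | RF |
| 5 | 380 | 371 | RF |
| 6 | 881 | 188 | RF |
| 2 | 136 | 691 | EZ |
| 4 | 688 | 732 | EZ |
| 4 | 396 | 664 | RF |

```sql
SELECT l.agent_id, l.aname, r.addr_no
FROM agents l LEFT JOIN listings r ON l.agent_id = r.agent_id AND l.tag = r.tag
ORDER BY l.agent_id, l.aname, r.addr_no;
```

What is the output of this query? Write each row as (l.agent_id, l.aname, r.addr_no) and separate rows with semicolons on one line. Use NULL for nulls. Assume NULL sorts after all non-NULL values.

(2, NULL, 427); (3, Quinn, NULL); (7, Bob, NULL); (7, Uma, NULL); (7, NULL, NULL)

LEFT JOIN keeps every row from `agents`; unmatched rows get NULL for `listings`'s columns.
Matching on l.agent_id = r.agent_id AND l.tag = r.tag.
- l[0] agent_id=7, tag=RF → no match; kept with NULLs on the r side.
- l[1] agent_id=7, tag=EZ → no match; kept with NULLs on the r side.
- l[2] agent_id=7, tag=RF → no match; kept with NULLs on the r side.
- l[3] agent_id=2, tag=RF → 1 match(es) in r → 1 row(s).
- l[4] agent_id=3, tag=EZ → no match; kept with NULLs on the r side.
After projecting and ordering:
l.agent_id | l.aname | r.addr_no
2 | NULL | 427
3 | Quinn | NULL
7 | Bob | NULL
7 | Uma | NULL
7 | NULL | NULL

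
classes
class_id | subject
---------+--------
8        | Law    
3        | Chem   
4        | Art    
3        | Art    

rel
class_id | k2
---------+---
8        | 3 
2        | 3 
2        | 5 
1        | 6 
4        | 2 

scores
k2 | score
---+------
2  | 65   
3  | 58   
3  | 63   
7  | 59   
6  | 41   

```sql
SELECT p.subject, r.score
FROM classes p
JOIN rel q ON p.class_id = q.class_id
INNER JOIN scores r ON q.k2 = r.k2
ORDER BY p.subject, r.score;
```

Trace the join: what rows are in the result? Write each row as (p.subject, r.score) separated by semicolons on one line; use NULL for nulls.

Joins associate left-to-right: classes INNER JOIN rel on class_id gives 2 intermediate row(s).
Then INNER JOIN `scores r` on k2: keep only rows whose q.k2 appears in r.

(Art, 65); (Law, 58); (Law, 63)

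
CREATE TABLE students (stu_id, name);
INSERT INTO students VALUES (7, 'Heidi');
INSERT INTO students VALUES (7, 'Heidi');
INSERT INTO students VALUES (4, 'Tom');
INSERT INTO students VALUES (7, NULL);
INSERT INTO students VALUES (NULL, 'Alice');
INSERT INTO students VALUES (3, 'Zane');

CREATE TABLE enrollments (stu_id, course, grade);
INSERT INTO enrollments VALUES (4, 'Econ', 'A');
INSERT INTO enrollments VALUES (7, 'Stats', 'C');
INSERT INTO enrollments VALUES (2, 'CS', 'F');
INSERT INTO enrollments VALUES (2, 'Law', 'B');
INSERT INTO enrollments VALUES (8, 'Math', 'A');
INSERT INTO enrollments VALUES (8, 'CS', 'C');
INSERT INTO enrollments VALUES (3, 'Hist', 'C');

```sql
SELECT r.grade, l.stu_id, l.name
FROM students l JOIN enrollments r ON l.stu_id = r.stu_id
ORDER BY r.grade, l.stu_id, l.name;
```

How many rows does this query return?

INNER JOIN keeps only pairs where the ON condition holds.
Matching on l.stu_id = r.stu_id. A NULL in a compared column never satisfies the condition.
- l row (stu_id=7): matches 1 r row(s) → 1 output row(s).
- l row (stu_id=7): matches 1 r row(s) → 1 output row(s).
- l row (stu_id=4): matches 1 r row(s) → 1 output row(s).
- l row (stu_id=7): matches 1 r row(s) → 1 output row(s).
- l row (stu_id=NULL): no match → dropped.
- l row (stu_id=3): matches 1 r row(s) → 1 output row(s).
Total: 5 rows.

5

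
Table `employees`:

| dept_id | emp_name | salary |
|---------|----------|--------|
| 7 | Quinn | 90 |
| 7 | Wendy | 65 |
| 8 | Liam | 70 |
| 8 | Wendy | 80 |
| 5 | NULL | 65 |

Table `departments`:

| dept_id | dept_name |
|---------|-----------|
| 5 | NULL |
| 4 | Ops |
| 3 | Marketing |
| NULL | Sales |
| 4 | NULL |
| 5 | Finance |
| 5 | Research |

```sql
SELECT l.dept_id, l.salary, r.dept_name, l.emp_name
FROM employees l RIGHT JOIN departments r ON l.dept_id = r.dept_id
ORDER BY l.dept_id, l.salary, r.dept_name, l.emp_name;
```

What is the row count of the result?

7

RIGHT JOIN keeps every row from `departments`; unmatched rows get NULL for `employees`'s columns.
Matching on l.dept_id = r.dept_id. A NULL in a compared column never satisfies the condition.
- l row (dept_id=7): no match.
- l row (dept_id=7): no match.
- l row (dept_id=8): no match.
- l row (dept_id=8): no match.
- l row (dept_id=5): matches 3 r row(s) → 3 output row(s).
- 4 row(s) from r found no l partner → padded with NULL.
Total: 3 matched + 4 padded = 7 rows.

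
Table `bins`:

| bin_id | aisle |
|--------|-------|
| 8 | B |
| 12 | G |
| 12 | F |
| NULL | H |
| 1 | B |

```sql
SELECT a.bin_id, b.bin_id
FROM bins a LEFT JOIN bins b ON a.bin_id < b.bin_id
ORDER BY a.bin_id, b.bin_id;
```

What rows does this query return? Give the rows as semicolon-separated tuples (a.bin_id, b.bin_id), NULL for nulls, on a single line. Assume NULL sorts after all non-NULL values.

LEFT JOIN keeps every row from `bins a`; unmatched rows get NULL for `bins b`'s columns.
Matching on a.bin_id < b.bin_id. A NULL in a compared column never satisfies the condition.
- a[0] bin_id=8 → 2 match(es) in b → 2 row(s).
- a[1] bin_id=12 → no match; kept with NULLs on the b side.
- a[2] bin_id=12 → no match; kept with NULLs on the b side.
- a[3] bin_id=NULL → no match; kept with NULLs on the b side.
- a[4] bin_id=1 → 3 match(es) in b → 3 row(s).
After projecting and ordering:
a.bin_id | b.bin_id
1 | 8
1 | 12
1 | 12
8 | 12
8 | 12
12 | NULL
12 | NULL
NULL | NULL

(1, 8); (1, 12); (1, 12); (8, 12); (8, 12); (12, NULL); (12, NULL); (NULL, NULL)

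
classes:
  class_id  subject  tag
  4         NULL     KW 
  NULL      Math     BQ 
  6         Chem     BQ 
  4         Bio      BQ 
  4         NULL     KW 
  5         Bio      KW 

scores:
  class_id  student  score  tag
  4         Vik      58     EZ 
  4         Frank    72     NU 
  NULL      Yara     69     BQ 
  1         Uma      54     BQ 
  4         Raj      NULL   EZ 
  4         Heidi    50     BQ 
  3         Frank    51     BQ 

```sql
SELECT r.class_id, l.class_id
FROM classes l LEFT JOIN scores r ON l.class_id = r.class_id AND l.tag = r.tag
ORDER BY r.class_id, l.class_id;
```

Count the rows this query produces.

6

LEFT JOIN keeps every row from `classes`; unmatched rows get NULL for `scores`'s columns.
Matching on l.class_id = r.class_id AND l.tag = r.tag. A NULL in a compared column never satisfies the condition.
Matched pairs: 1; unmatched l rows kept: 5.
Total: 1 matched + 5 padded = 6 rows.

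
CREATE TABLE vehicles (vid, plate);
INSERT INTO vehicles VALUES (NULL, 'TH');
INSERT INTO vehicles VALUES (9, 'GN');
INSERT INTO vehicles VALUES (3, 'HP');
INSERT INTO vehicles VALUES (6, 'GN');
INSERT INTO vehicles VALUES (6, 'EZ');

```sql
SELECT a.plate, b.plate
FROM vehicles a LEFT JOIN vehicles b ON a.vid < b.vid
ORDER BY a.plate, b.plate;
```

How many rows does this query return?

7

LEFT JOIN keeps every row from `vehicles a`; unmatched rows get NULL for `vehicles b`'s columns.
Matching on a.vid < b.vid. A NULL in a compared column never satisfies the condition.
- a (vid=NULL) has no partner → padded with NULL.
- a (vid=9) has no partner → padded with NULL.
- a (vid=3) pairs with 3 row(s) of b.
- a (vid=6) pairs with 1 row(s) of b.
- a (vid=6) pairs with 1 row(s) of b.
Total: 5 matched + 2 padded = 7 rows.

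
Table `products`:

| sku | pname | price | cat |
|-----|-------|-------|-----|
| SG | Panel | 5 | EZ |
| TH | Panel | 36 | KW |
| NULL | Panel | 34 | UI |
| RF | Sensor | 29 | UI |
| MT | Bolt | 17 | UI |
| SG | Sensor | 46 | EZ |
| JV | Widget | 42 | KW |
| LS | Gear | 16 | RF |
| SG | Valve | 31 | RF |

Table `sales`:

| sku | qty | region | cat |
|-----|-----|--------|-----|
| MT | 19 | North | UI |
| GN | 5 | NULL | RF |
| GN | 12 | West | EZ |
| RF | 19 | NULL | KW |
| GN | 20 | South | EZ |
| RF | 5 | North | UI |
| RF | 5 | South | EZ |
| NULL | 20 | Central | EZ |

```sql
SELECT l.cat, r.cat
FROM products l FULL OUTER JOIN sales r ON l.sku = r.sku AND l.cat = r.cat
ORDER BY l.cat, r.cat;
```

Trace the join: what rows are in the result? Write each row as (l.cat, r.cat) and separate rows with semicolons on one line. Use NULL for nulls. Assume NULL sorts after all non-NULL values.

(EZ, NULL); (EZ, NULL); (KW, NULL); (KW, NULL); (RF, NULL); (RF, NULL); (UI, UI); (UI, UI); (UI, NULL); (NULL, EZ); (NULL, EZ); (NULL, EZ); (NULL, EZ); (NULL, KW); (NULL, RF)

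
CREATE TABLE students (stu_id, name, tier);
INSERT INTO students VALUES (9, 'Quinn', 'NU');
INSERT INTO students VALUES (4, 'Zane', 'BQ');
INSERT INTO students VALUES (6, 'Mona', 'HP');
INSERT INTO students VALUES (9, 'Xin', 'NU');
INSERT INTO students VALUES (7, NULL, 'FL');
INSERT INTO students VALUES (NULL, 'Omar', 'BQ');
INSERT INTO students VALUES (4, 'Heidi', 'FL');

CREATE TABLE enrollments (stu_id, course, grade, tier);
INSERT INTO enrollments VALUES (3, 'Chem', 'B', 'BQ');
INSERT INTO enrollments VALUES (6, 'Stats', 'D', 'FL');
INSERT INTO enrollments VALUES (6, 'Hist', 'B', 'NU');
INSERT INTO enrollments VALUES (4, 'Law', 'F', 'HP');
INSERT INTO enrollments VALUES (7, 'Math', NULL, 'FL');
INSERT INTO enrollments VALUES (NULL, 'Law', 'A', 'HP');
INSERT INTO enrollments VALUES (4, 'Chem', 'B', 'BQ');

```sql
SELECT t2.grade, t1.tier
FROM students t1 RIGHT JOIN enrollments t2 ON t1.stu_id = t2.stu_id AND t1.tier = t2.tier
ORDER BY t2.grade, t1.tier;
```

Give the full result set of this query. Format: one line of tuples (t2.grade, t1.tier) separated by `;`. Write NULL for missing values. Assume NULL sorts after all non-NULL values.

(A, NULL); (B, BQ); (B, NULL); (B, NULL); (D, NULL); (F, NULL); (NULL, FL)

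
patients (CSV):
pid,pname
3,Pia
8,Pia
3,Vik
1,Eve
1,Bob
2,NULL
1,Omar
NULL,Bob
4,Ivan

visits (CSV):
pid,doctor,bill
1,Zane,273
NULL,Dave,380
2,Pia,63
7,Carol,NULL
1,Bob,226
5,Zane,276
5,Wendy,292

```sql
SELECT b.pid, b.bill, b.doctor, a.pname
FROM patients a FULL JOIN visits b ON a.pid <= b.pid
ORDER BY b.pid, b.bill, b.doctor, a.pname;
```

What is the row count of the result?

34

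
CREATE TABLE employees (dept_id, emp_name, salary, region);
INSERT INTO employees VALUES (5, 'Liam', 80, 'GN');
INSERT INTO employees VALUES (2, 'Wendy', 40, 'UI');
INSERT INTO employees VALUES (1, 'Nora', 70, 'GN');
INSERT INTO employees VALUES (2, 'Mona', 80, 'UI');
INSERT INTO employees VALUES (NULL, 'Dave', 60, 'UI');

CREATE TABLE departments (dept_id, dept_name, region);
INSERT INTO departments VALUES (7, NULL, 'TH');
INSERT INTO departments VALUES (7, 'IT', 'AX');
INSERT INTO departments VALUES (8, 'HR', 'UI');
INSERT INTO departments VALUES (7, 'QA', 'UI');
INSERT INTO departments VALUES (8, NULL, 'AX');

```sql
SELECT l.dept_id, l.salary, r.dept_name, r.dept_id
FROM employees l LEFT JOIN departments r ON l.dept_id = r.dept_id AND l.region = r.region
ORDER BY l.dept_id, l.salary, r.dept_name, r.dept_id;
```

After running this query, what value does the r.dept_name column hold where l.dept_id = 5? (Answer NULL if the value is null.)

NULL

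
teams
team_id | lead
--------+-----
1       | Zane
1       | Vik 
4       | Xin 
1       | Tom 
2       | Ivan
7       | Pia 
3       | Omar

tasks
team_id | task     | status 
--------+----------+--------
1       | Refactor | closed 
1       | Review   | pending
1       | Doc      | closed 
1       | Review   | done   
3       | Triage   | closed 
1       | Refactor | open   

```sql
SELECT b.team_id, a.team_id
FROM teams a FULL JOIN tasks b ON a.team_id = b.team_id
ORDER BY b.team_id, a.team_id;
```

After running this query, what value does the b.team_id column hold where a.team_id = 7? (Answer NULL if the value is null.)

FULL OUTER JOIN keeps every row from both sides; unmatched rows get NULL for the other side's columns.
Matching on a.team_id = b.team_id.
Matched pairs: 16; unmatched a rows kept: 3; unmatched b rows kept: 0.

NULL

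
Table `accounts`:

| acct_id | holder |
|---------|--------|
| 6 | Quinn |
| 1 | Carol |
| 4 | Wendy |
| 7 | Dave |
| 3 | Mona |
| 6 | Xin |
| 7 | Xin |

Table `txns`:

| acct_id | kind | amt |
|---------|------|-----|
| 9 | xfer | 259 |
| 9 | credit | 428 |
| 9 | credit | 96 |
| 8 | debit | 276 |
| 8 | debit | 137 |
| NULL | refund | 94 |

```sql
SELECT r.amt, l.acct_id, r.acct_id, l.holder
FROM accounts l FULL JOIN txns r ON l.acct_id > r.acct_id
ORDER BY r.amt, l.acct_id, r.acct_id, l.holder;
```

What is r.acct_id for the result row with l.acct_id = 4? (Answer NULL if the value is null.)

FULL OUTER JOIN keeps every row from both sides; unmatched rows get NULL for the other side's columns.
Matching on l.acct_id > r.acct_id. A NULL in a compared column never satisfies the condition.
- l row (acct_id=6): no match → kept, r columns NULL.
- l row (acct_id=1): no match → kept, r columns NULL.
- l row (acct_id=4): no match → kept, r columns NULL.
- l row (acct_id=7): no match → kept, r columns NULL.
- l row (acct_id=3): no match → kept, r columns NULL.
- l row (acct_id=6): no match → kept, r columns NULL.
- l row (acct_id=7): no match → kept, r columns NULL.
- plus 6 unmatched r row(s), each kept with NULL l columns.

NULL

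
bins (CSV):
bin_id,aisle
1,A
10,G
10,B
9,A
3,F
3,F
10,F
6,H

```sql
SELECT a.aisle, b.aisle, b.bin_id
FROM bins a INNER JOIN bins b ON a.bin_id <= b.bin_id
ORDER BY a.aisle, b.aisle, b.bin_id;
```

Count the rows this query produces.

40

INNER JOIN keeps only pairs where the ON condition holds.
Matching on a.bin_id <= b.bin_id.
Matched pairs: 40.
Total: 40 rows.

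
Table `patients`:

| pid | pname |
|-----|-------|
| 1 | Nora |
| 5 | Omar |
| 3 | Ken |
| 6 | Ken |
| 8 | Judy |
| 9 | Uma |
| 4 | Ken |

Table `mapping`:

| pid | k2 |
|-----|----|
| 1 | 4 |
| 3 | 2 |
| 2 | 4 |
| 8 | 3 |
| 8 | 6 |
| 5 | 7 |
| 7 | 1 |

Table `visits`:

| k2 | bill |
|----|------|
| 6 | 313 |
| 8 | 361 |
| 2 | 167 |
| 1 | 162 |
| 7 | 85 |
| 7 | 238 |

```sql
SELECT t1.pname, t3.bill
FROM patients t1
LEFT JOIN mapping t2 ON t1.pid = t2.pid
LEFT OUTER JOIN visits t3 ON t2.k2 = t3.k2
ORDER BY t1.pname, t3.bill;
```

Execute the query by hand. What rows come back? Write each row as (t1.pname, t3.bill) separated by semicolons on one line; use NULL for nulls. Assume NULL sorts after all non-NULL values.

Joins associate left-to-right: patients LEFT JOIN mapping on pid gives 8 intermediate row(s).
Then LEFT JOIN `visits t3` on k2: each of those 8 rows is kept; rows whose t2.k2 has no match in t3 get NULL for t3's columns.

(Judy, 313); (Judy, NULL); (Ken, 167); (Ken, NULL); (Ken, NULL); (Nora, NULL); (Omar, 85); (Omar, 238); (Uma, NULL)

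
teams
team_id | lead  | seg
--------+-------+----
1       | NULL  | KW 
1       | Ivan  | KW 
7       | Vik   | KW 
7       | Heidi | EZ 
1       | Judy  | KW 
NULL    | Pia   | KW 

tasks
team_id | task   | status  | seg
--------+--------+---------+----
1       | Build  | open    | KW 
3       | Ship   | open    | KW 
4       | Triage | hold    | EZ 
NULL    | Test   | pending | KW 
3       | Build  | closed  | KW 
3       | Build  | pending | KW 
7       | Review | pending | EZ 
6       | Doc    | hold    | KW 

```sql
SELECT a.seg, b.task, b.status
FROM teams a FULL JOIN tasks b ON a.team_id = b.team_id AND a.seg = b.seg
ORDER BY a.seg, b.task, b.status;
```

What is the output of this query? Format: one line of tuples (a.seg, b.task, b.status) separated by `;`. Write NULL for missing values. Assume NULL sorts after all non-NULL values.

(EZ, Review, pending); (KW, Build, open); (KW, Build, open); (KW, Build, open); (KW, NULL, NULL); (KW, NULL, NULL); (NULL, Build, closed); (NULL, Build, pending); (NULL, Doc, hold); (NULL, Ship, open); (NULL, Test, pending); (NULL, Triage, hold)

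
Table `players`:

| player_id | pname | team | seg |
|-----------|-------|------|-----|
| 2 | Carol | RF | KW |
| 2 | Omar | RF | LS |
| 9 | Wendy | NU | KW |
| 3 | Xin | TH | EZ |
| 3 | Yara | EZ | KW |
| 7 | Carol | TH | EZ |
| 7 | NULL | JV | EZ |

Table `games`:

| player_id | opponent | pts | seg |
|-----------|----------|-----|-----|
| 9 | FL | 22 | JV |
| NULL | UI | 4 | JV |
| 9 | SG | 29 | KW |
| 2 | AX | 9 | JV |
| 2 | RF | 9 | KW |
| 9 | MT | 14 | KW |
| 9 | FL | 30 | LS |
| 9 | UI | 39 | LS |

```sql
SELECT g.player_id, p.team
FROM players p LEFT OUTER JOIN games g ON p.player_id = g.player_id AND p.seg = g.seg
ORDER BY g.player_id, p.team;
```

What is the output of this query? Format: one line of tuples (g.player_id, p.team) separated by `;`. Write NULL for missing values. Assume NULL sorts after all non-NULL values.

(2, RF); (9, NU); (9, NU); (NULL, EZ); (NULL, JV); (NULL, RF); (NULL, TH); (NULL, TH)

LEFT JOIN keeps every row from `players`; unmatched rows get NULL for `games`'s columns.
Matching on p.player_id = g.player_id AND p.seg = g.seg. A NULL in a compared column never satisfies the condition.
- p[0] player_id=2, seg=KW → 1 match(es) in g → 1 row(s).
- p[1] player_id=2, seg=LS → no match; kept with NULLs on the g side.
- p[2] player_id=9, seg=KW → 2 match(es) in g → 2 row(s).
- p[3] player_id=3, seg=EZ → no match; kept with NULLs on the g side.
- p[4] player_id=3, seg=KW → no match; kept with NULLs on the g side.
- p[5] player_id=7, seg=EZ → no match; kept with NULLs on the g side.
- p[6] player_id=7, seg=EZ → no match; kept with NULLs on the g side.
After projecting and ordering:
g.player_id | p.team
2 | RF
9 | NU
9 | NU
NULL | EZ
NULL | JV
NULL | RF
NULL | TH
NULL | TH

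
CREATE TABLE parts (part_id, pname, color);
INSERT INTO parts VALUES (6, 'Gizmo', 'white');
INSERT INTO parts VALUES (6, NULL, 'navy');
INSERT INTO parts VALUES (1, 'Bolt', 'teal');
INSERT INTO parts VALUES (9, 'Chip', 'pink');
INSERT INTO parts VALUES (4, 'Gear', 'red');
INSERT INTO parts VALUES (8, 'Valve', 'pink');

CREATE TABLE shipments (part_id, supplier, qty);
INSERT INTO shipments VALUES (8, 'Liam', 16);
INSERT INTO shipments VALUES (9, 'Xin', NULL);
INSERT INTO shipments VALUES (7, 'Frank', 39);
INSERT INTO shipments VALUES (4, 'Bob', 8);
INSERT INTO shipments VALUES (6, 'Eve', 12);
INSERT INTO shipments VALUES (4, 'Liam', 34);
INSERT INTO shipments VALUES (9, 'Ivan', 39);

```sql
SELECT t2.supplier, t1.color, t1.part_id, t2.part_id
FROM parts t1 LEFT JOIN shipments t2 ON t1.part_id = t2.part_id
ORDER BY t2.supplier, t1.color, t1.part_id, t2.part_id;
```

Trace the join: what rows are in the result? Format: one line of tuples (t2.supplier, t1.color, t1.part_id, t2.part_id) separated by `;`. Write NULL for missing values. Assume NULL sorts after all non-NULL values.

(Bob, red, 4, 4); (Eve, navy, 6, 6); (Eve, white, 6, 6); (Ivan, pink, 9, 9); (Liam, pink, 8, 8); (Liam, red, 4, 4); (Xin, pink, 9, 9); (NULL, teal, 1, NULL)

LEFT JOIN keeps every row from `parts`; unmatched rows get NULL for `shipments`'s columns.
Matching on t1.part_id = t2.part_id.
- t1 row (part_id=6): matches 1 t2 row(s) → 1 output row(s).
- t1 row (part_id=6): matches 1 t2 row(s) → 1 output row(s).
- t1 row (part_id=1): no match → kept, t2 columns NULL.
- t1 row (part_id=9): matches 2 t2 row(s) → 2 output row(s).
- t1 row (part_id=4): matches 2 t2 row(s) → 2 output row(s).
- t1 row (part_id=8): matches 1 t2 row(s) → 1 output row(s).
After projecting and ordering:
t2.supplier | t1.color | t1.part_id | t2.part_id
Bob | red | 4 | 4
Eve | navy | 6 | 6
Eve | white | 6 | 6
Ivan | pink | 9 | 9
Liam | pink | 8 | 8
Liam | red | 4 | 4
Xin | pink | 9 | 9
NULL | teal | 1 | NULL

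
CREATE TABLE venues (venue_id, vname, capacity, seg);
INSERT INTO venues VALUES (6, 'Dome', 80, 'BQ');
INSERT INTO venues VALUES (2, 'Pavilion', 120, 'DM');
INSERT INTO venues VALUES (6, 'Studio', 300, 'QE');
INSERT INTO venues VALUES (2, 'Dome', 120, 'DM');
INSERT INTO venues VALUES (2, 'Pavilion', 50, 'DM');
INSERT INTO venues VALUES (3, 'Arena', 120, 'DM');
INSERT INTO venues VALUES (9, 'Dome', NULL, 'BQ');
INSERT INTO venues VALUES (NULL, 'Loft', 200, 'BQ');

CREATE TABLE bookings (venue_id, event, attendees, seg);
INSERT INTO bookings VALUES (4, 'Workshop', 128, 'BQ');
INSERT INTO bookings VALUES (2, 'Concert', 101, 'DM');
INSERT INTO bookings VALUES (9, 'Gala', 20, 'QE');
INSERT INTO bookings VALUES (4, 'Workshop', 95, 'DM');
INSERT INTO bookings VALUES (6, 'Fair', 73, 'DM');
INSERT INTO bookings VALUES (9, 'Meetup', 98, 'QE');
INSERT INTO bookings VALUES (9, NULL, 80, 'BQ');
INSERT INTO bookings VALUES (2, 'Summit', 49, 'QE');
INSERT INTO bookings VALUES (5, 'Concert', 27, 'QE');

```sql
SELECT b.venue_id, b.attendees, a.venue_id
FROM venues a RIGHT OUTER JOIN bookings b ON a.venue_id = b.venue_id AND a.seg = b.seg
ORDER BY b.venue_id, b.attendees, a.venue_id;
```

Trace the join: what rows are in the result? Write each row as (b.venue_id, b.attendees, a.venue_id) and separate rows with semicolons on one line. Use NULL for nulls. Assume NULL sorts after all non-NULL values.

(2, 49, NULL); (2, 101, 2); (2, 101, 2); (2, 101, 2); (4, 95, NULL); (4, 128, NULL); (5, 27, NULL); (6, 73, NULL); (9, 20, NULL); (9, 80, 9); (9, 98, NULL)

RIGHT JOIN keeps every row from `bookings`; unmatched rows get NULL for `venues`'s columns.
Matching on a.venue_id = b.venue_id AND a.seg = b.seg. A NULL in a compared column never satisfies the condition.
- venue_id=6, seg=BQ: no matching b row.
- venue_id=2, seg=DM: 1 matching b row(s), so 1 row(s) emitted.
- venue_id=6, seg=QE: no matching b row.
- venue_id=2, seg=DM: 1 matching b row(s), so 1 row(s) emitted.
- venue_id=2, seg=DM: 1 matching b row(s), so 1 row(s) emitted.
- venue_id=3, seg=DM: no matching b row.
- venue_id=9, seg=BQ: 1 matching b row(s), so 1 row(s) emitted.
- venue_id=NULL, seg=BQ: no matching b row.
- 7 row(s) from b found no a partner → padded with NULL.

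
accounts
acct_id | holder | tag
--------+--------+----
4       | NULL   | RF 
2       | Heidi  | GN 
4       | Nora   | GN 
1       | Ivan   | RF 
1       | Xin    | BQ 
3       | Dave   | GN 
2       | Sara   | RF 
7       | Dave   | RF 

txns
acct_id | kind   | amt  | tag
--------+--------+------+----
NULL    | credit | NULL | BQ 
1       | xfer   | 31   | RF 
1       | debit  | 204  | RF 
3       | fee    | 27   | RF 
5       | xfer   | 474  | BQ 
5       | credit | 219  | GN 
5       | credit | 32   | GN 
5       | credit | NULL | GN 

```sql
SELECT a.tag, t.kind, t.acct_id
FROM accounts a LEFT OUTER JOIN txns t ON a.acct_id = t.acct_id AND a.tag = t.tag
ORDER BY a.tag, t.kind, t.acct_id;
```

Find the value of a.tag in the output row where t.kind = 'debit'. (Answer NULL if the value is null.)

RF

LEFT JOIN keeps every row from `accounts`; unmatched rows get NULL for `txns`'s columns.
Matching on a.acct_id = t.acct_id AND a.tag = t.tag. A NULL in a compared column never satisfies the condition.
- a (acct_id=4, tag=RF) has no partner → padded with NULL.
- a (acct_id=2, tag=GN) has no partner → padded with NULL.
- a (acct_id=4, tag=GN) has no partner → padded with NULL.
- a (acct_id=1, tag=RF) pairs with 2 row(s) of t.
- a (acct_id=1, tag=BQ) has no partner → padded with NULL.
- a (acct_id=3, tag=GN) has no partner → padded with NULL.
- a (acct_id=2, tag=RF) has no partner → padded with NULL.
- a (acct_id=7, tag=RF) has no partner → padded with NULL.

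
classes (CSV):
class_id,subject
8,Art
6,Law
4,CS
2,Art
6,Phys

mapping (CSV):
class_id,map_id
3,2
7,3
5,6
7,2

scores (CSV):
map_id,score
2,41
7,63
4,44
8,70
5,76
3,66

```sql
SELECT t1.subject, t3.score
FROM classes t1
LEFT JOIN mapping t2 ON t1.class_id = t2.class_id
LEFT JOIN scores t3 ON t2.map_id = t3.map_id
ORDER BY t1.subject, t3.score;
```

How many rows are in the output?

5

Joins associate left-to-right: classes LEFT JOIN mapping on class_id gives 5 intermediate row(s).
Then LEFT JOIN `scores t3` on map_id: each of those 5 rows is kept; rows whose t2.map_id has no match in t3 get NULL for t3's columns.
Result: 5 row(s).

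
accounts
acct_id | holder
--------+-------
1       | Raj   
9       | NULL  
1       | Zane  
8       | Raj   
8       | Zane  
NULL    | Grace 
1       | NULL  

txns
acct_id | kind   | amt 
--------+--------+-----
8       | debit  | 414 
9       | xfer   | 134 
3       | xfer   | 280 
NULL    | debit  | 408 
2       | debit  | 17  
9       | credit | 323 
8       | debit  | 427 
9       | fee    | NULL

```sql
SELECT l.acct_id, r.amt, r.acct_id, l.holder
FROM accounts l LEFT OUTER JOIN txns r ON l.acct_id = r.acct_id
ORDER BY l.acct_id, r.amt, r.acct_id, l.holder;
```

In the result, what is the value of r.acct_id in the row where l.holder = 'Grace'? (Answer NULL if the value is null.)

NULL

LEFT JOIN keeps every row from `accounts`; unmatched rows get NULL for `txns`'s columns.
Matching on l.acct_id = r.acct_id. A NULL in a compared column never satisfies the condition.
Matched pairs: 7; unmatched l rows kept: 4.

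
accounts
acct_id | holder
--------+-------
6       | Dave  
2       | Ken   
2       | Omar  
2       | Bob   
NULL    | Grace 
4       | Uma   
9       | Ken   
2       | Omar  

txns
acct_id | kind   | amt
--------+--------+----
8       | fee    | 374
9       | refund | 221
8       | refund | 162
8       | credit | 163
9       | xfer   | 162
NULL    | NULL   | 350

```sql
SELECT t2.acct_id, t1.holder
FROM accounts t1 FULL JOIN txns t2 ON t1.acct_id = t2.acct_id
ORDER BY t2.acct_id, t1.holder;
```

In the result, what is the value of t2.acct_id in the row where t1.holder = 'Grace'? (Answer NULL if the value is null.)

FULL OUTER JOIN keeps every row from both sides; unmatched rows get NULL for the other side's columns.
Matching on t1.acct_id = t2.acct_id. A NULL in a compared column never satisfies the condition.
- acct_id=6: no t2 row matches, row kept with t2 columns NULL.
- acct_id=2: no t2 row matches, row kept with t2 columns NULL.
- acct_id=2: no t2 row matches, row kept with t2 columns NULL.
- acct_id=2: no t2 row matches, row kept with t2 columns NULL.
- acct_id=NULL: no t2 row matches, row kept with t2 columns NULL.
- acct_id=4: no t2 row matches, row kept with t2 columns NULL.
- acct_id=9: 2 matching t2 row(s), so 2 row(s) emitted.
- acct_id=2: no t2 row matches, row kept with t2 columns NULL.
- 4 t2 row(s) had no t1 match → kept, t1 columns NULL.

NULL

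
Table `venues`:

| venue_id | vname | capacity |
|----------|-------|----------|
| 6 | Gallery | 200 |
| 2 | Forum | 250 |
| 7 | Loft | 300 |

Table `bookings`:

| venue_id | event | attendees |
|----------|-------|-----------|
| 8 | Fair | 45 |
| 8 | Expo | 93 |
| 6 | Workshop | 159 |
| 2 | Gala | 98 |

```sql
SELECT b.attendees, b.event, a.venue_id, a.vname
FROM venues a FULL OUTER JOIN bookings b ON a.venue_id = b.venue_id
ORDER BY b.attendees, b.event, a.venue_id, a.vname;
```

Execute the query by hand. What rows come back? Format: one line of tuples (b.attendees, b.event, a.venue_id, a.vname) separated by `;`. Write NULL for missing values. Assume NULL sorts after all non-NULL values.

FULL OUTER JOIN keeps every row from both sides; unmatched rows get NULL for the other side's columns.
Matching on a.venue_id = b.venue_id.
- venue_id=6: 1 matching b row(s), so 1 row(s) emitted.
- venue_id=2: 1 matching b row(s), so 1 row(s) emitted.
- venue_id=7: no b row matches, row kept with b columns NULL.
- 2 b row(s) had no a match → kept, a columns NULL.
After projecting and ordering:
b.attendees | b.event | a.venue_id | a.vname
45 | Fair | NULL | NULL
93 | Expo | NULL | NULL
98 | Gala | 2 | Forum
159 | Workshop | 6 | Gallery
NULL | NULL | 7 | Loft

(45, Fair, NULL, NULL); (93, Expo, NULL, NULL); (98, Gala, 2, Forum); (159, Workshop, 6, Gallery); (NULL, NULL, 7, Loft)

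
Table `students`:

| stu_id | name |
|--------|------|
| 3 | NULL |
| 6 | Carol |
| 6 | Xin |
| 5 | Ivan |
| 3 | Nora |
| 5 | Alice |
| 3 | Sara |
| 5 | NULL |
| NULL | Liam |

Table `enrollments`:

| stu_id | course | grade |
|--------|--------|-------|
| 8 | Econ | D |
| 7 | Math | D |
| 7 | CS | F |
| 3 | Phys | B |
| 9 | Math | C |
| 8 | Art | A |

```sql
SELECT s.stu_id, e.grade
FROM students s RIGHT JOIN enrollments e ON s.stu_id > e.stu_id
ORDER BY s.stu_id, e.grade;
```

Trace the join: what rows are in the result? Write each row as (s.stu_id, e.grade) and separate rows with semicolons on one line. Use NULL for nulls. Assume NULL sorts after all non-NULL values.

(5, B); (5, B); (5, B); (6, B); (6, B); (NULL, A); (NULL, C); (NULL, D); (NULL, D); (NULL, F)

RIGHT JOIN keeps every row from `enrollments`; unmatched rows get NULL for `students`'s columns.
Matching on s.stu_id > e.stu_id. A NULL in a compared column never satisfies the condition.
- s[0] stu_id=3 → no match.
- s[1] stu_id=6 → 1 match(es) in e → 1 row(s).
- s[2] stu_id=6 → 1 match(es) in e → 1 row(s).
- s[3] stu_id=5 → 1 match(es) in e → 1 row(s).
- s[4] stu_id=3 → no match.
- s[5] stu_id=5 → 1 match(es) in e → 1 row(s).
- s[6] stu_id=3 → no match.
- s[7] stu_id=5 → 1 match(es) in e → 1 row(s).
- s[8] stu_id=NULL → no match.
- 5 row(s) from e found no s partner → padded with NULL.
After projecting and ordering:
s.stu_id | e.grade
5 | B
5 | B
5 | B
6 | B
6 | B
NULL | A
NULL | C
NULL | D
NULL | D
NULL | F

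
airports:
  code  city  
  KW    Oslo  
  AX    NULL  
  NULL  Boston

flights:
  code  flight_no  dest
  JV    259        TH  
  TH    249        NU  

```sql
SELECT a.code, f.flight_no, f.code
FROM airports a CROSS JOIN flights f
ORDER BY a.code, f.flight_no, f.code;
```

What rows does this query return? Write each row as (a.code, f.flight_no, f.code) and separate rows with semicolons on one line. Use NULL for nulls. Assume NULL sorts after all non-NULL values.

(AX, 249, TH); (AX, 259, JV); (KW, 249, TH); (KW, 259, JV); (NULL, 249, TH); (NULL, 259, JV)

CROSS JOIN pairs every row of `airports` with every row of `flights`: 3 × 2 = 6 rows.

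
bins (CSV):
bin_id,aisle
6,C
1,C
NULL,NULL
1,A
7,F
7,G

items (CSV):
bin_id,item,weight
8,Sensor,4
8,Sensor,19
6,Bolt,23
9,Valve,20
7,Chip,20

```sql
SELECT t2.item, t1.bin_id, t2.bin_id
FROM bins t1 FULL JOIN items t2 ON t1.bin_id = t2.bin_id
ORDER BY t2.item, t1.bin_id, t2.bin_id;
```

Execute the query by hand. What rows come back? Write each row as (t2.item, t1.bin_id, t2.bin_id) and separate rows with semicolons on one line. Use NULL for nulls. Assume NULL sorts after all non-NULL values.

(Bolt, 6, 6); (Chip, 7, 7); (Chip, 7, 7); (Sensor, NULL, 8); (Sensor, NULL, 8); (Valve, NULL, 9); (NULL, 1, NULL); (NULL, 1, NULL); (NULL, NULL, NULL)

FULL OUTER JOIN keeps every row from both sides; unmatched rows get NULL for the other side's columns.
Matching on t1.bin_id = t2.bin_id. A NULL in a compared column never satisfies the condition.
Matched pairs: 3; unmatched t1 rows kept: 3; unmatched t2 rows kept: 3.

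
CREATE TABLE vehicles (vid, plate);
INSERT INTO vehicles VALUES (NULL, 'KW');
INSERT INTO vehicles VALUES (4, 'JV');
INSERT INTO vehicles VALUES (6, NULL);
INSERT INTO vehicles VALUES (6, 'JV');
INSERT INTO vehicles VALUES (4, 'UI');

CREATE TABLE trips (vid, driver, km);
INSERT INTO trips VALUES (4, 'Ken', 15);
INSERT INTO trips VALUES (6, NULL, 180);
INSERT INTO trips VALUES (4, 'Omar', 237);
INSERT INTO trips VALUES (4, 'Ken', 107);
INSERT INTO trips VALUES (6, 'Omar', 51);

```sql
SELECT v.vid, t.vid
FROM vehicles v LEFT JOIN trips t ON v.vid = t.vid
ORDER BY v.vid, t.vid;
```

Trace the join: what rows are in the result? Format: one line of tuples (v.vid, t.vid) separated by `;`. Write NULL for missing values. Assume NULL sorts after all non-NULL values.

LEFT JOIN keeps every row from `vehicles`; unmatched rows get NULL for `trips`'s columns.
Matching on v.vid = t.vid. A NULL in a compared column never satisfies the condition.
- vid=NULL: no t row matches, row kept with t columns NULL.
- vid=4: 3 matching t row(s), so 3 row(s) emitted.
- vid=6: 2 matching t row(s), so 2 row(s) emitted.
- vid=6: 2 matching t row(s), so 2 row(s) emitted.
- vid=4: 3 matching t row(s), so 3 row(s) emitted.

(4, 4); (4, 4); (4, 4); (4, 4); (4, 4); (4, 4); (6, 6); (6, 6); (6, 6); (6, 6); (NULL, NULL)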